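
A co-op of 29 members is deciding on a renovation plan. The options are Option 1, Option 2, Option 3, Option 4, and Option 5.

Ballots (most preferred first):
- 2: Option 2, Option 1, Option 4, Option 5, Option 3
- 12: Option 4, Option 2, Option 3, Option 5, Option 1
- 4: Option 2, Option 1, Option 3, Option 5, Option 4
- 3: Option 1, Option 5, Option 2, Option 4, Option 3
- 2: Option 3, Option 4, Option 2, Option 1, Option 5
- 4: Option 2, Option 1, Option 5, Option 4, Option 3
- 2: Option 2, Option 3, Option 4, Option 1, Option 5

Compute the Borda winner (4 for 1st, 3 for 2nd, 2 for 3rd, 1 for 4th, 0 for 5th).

Option 2

Option 1: 2×3 + 12×0 + 4×3 + 3×4 + 2×1 + 4×3 + 2×1 = 46
Option 2: 2×4 + 12×3 + 4×4 + 3×2 + 2×2 + 4×4 + 2×4 = 94
Option 3: 2×0 + 12×2 + 4×2 + 3×0 + 2×4 + 4×0 + 2×3 = 46
Option 4: 2×2 + 12×4 + 4×0 + 3×1 + 2×3 + 4×1 + 2×2 = 69
Option 5: 2×1 + 12×1 + 4×1 + 3×3 + 2×0 + 4×2 + 2×0 = 35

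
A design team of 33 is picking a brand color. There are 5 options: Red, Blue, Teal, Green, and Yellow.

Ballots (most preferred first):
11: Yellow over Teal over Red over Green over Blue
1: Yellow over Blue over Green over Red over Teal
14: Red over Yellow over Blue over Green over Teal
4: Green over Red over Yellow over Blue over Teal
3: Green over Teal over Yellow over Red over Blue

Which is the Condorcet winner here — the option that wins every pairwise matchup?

Red

Red vs Blue: 32–1
Red vs Teal: 19–14
Red vs Green: 25–8
Red vs Yellow: 18–15
Red beats every other option.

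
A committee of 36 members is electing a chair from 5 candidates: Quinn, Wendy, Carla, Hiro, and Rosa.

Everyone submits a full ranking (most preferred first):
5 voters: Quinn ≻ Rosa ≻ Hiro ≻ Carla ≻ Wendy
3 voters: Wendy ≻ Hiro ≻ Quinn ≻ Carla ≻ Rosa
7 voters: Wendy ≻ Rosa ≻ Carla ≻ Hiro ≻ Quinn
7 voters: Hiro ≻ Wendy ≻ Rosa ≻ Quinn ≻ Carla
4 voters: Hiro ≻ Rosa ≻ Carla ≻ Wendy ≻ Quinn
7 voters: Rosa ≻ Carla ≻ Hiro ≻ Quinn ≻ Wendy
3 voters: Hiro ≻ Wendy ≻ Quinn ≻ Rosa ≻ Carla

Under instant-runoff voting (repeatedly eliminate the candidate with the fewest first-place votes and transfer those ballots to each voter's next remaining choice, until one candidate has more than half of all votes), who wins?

Rosa

Round 1: Quinn 5, Wendy 10, Carla 0, Hiro 14, Rosa 7. Carla eliminated.
Round 2: Quinn 5, Wendy 10, Hiro 14, Rosa 7. Quinn eliminated.
Round 3: Wendy 10, Hiro 14, Rosa 12. Wendy eliminated.
Round 4: Hiro 17, Rosa 19. Rosa has a majority (≥19).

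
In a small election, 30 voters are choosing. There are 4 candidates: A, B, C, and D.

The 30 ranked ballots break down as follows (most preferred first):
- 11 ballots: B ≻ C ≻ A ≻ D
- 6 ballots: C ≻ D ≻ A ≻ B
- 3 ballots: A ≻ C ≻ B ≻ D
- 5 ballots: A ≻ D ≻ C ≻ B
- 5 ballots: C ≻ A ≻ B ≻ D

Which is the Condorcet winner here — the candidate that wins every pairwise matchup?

C vs A: 22–8
C vs B: 19–11
C vs D: 25–5
C beats every other candidate.

C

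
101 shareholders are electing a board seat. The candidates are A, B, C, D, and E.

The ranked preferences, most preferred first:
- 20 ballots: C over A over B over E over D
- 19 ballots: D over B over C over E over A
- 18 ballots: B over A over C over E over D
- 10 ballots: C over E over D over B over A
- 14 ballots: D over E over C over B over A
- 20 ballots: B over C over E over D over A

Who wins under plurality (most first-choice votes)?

B

First-place votes: A 0, B 38, C 30, D 33, E 0.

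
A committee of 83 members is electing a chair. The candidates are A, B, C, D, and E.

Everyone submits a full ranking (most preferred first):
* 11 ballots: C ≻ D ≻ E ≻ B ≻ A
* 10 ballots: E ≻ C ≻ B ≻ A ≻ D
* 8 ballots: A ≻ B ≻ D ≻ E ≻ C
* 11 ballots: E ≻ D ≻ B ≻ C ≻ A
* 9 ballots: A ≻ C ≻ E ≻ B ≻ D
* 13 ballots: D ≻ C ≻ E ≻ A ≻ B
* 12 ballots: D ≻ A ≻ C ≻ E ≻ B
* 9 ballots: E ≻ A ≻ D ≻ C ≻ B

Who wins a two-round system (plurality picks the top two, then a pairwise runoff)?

D

Round 1 first-place votes: A 17, B 0, C 11, D 25, E 30. E and D advance.
Runoff: E is ranked above D on 39 ballots, D above E on 44.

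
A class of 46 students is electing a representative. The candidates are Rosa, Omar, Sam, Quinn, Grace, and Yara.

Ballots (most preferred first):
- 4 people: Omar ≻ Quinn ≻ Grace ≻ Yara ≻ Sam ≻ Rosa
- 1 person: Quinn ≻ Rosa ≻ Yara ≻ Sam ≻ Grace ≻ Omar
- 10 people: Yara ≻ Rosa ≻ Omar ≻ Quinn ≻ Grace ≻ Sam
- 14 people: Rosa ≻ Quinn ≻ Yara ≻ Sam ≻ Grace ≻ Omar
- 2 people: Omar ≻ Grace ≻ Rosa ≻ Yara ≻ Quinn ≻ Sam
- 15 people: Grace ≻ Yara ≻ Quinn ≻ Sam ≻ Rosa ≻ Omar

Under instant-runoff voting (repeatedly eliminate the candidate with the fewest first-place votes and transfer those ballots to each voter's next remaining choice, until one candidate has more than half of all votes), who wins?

Round 1: Rosa 14, Omar 6, Sam 0, Quinn 1, Grace 15, Yara 10. Sam eliminated.
Round 2: Rosa 14, Omar 6, Quinn 1, Grace 15, Yara 10. Quinn eliminated.
Round 3: Rosa 15, Omar 6, Grace 15, Yara 10. Omar eliminated.
Round 4: Rosa 15, Grace 21, Yara 10. Yara eliminated.
Round 5: Rosa 25, Grace 21. Rosa has a majority (≥24).

Rosa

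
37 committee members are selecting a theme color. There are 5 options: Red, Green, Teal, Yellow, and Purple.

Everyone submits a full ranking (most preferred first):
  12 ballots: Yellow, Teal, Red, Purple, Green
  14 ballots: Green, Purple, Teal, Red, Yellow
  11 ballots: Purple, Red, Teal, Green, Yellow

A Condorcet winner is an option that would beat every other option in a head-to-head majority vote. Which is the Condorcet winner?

Purple vs Red: 25–12
Purple vs Green: 23–14
Purple vs Teal: 25–12
Purple vs Yellow: 25–12
Purple beats every other option.

Purple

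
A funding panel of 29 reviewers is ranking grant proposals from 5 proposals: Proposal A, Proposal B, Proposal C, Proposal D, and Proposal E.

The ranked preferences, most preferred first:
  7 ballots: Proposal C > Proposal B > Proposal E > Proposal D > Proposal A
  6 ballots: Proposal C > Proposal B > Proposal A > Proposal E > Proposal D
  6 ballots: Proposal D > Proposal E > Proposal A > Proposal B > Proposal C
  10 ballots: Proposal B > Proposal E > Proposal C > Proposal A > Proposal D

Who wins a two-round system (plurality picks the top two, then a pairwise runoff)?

Round 1 first-place votes: Proposal A 0, Proposal B 10, Proposal C 13, Proposal D 6, Proposal E 0. Proposal C and Proposal B advance.
Runoff: Proposal C is ranked above Proposal B on 13 ballots, Proposal B above Proposal C on 16.

Proposal B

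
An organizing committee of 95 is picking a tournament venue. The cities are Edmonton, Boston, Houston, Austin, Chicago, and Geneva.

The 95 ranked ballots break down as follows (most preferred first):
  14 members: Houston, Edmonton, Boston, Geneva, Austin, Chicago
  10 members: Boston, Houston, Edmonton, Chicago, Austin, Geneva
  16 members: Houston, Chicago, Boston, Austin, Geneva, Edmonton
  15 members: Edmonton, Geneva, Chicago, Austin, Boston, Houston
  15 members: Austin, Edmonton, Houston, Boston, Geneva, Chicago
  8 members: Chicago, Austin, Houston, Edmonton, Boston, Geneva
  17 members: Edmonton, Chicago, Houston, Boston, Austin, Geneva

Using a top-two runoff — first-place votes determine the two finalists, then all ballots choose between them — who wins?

Round 1 first-place votes: Edmonton 32, Boston 10, Houston 30, Austin 15, Chicago 8, Geneva 0. Edmonton and Houston advance.
Runoff: Edmonton is ranked above Houston on 47 ballots, Houston above Edmonton on 48.

Houston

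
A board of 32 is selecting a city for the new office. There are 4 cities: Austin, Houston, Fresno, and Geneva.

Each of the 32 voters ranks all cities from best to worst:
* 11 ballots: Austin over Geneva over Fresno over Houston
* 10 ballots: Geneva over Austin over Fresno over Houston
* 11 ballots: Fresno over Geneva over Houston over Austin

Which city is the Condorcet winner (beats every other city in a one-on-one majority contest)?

Geneva

Geneva vs Austin: 21–11
Geneva vs Houston: 32–0
Geneva vs Fresno: 21–11
Geneva beats every other city.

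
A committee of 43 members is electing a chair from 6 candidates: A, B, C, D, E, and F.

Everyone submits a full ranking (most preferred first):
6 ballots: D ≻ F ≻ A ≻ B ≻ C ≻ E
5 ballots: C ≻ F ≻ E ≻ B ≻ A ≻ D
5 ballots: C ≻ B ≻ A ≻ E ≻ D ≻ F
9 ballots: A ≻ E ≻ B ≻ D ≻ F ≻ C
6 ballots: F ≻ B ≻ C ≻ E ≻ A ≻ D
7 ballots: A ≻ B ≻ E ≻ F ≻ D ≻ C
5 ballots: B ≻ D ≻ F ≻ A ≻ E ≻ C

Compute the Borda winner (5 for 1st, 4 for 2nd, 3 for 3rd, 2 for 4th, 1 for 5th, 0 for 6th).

A: 6×3 + 5×1 + 5×3 + 9×5 + 6×1 + 7×5 + 5×2 = 134
B: 6×2 + 5×2 + 5×4 + 9×3 + 6×4 + 7×4 + 5×5 = 146
C: 6×1 + 5×5 + 5×5 + 9×0 + 6×3 + 7×0 + 5×0 = 74
D: 6×5 + 5×0 + 5×1 + 9×2 + 6×0 + 7×1 + 5×4 = 80
E: 6×0 + 5×3 + 5×2 + 9×4 + 6×2 + 7×3 + 5×1 = 99
F: 6×4 + 5×4 + 5×0 + 9×1 + 6×5 + 7×2 + 5×3 = 112

B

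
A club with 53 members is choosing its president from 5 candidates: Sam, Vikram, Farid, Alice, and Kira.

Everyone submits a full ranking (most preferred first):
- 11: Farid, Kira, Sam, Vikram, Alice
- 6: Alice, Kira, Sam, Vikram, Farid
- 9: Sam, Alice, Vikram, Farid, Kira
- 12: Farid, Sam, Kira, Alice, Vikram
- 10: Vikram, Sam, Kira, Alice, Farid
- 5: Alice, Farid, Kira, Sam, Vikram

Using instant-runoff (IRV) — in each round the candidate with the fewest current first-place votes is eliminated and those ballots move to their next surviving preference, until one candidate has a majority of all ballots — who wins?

Round 1: Sam 9, Vikram 10, Farid 23, Alice 11, Kira 0. Kira eliminated.
Round 2: Sam 9, Vikram 10, Farid 23, Alice 11. Sam eliminated.
Round 3: Vikram 10, Farid 23, Alice 20. Vikram eliminated.
Round 4: Farid 23, Alice 30. Alice has a majority (≥27).

Alice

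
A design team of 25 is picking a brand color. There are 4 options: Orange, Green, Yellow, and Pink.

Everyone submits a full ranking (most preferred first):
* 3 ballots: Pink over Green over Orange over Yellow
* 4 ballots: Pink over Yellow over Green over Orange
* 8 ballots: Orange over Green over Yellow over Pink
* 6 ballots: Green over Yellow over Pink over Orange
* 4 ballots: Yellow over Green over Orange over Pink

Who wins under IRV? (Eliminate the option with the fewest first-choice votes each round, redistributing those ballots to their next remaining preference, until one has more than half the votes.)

Green

Round 1: Orange 8, Green 6, Yellow 4, Pink 7. Yellow eliminated.
Round 2: Orange 8, Green 10, Pink 7. Pink eliminated.
Round 3: Orange 8, Green 17. Green has a majority (≥13).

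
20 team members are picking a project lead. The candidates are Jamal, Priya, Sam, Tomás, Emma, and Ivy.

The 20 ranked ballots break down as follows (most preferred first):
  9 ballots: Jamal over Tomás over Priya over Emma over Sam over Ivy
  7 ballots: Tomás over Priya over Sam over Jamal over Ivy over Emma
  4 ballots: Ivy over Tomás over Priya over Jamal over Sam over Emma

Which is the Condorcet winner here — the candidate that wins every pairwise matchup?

Tomás

Tomás vs Jamal: 11–9
Tomás vs Priya: 20–0
Tomás vs Sam: 20–0
Tomás vs Emma: 20–0
Tomás vs Ivy: 16–4
Tomás beats every other candidate.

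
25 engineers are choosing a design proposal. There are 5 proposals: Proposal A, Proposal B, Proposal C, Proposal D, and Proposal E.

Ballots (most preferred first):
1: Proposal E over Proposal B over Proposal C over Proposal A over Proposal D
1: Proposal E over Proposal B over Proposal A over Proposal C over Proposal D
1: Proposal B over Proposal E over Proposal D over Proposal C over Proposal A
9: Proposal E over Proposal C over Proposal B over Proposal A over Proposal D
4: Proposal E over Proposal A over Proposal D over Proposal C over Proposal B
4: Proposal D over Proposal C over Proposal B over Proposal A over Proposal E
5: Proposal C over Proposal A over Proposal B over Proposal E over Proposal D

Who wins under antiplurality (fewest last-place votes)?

Last-place votes: Proposal A 1, Proposal B 4, Proposal C 0, Proposal D 16, Proposal E 4.

Proposal C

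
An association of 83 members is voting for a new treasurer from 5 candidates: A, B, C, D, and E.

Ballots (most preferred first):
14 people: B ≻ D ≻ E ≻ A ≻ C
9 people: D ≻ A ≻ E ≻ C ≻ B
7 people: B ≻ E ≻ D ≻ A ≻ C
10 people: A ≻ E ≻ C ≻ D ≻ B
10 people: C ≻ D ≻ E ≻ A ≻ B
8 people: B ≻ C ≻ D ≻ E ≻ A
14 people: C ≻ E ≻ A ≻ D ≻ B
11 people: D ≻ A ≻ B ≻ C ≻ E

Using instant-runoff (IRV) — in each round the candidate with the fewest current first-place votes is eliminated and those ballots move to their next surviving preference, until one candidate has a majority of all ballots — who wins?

Round 1: A 10, B 29, C 24, D 20, E 0. E eliminated.
Round 2: A 10, B 29, C 24, D 20. A eliminated.
Round 3: B 29, C 34, D 20. D eliminated.
Round 4: B 40, C 43. C has a majority (≥42).

C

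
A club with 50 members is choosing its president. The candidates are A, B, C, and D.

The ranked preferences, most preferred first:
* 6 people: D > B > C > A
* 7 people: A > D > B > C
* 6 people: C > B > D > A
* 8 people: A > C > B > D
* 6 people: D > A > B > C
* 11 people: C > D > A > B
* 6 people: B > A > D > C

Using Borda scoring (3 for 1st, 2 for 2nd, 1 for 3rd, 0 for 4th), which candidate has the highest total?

A: 6×0 + 7×3 + 6×0 + 8×3 + 6×2 + 11×1 + 6×2 = 80
B: 6×2 + 7×1 + 6×2 + 8×1 + 6×1 + 11×0 + 6×3 = 63
C: 6×1 + 7×0 + 6×3 + 8×2 + 6×0 + 11×3 + 6×0 = 73
D: 6×3 + 7×2 + 6×1 + 8×0 + 6×3 + 11×2 + 6×1 = 84

D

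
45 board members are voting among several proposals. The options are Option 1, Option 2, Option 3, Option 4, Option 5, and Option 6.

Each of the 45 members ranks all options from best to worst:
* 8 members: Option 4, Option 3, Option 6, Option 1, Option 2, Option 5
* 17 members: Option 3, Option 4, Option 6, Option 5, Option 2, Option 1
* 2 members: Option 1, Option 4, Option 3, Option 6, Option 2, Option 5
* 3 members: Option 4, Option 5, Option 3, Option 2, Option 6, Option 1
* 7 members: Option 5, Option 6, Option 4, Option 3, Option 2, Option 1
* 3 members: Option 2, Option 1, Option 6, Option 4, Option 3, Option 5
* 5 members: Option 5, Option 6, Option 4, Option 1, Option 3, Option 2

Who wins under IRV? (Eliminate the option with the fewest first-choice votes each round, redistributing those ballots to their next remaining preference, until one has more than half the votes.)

Round 1: Option 1 2, Option 2 3, Option 3 17, Option 4 11, Option 5 12, Option 6 0. Option 6 eliminated.
Round 2: Option 1 2, Option 2 3, Option 3 17, Option 4 11, Option 5 12. Option 1 eliminated.
Round 3: Option 2 3, Option 3 17, Option 4 13, Option 5 12. Option 2 eliminated.
Round 4: Option 3 17, Option 4 16, Option 5 12. Option 5 eliminated.
Round 5: Option 3 17, Option 4 28. Option 4 has a majority (≥23).

Option 4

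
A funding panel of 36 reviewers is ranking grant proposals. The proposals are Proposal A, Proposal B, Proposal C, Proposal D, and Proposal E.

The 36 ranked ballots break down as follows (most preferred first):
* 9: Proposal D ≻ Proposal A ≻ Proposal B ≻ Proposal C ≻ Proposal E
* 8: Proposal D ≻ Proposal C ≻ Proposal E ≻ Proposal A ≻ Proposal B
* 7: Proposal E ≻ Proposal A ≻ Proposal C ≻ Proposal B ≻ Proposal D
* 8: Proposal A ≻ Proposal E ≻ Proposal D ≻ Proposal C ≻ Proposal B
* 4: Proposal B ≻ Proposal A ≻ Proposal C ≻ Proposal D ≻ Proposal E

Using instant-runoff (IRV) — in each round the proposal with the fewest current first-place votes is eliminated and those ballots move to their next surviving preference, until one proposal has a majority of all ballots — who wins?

Round 1: Proposal A 8, Proposal B 4, Proposal C 0, Proposal D 17, Proposal E 7. Proposal C eliminated.
Round 2: Proposal A 8, Proposal B 4, Proposal D 17, Proposal E 7. Proposal B eliminated.
Round 3: Proposal A 12, Proposal D 17, Proposal E 7. Proposal E eliminated.
Round 4: Proposal A 19, Proposal D 17. Proposal A has a majority (≥19).

Proposal A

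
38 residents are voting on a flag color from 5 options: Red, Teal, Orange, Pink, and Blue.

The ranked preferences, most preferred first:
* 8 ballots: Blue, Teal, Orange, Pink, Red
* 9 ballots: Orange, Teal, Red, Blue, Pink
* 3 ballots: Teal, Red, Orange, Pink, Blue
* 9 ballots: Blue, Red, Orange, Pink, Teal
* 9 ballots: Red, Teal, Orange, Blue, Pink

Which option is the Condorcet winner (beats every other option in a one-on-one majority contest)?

Teal

Teal vs Red: 20–18
Teal vs Orange: 20–18
Teal vs Pink: 29–9
Teal vs Blue: 21–17
Teal beats every other option.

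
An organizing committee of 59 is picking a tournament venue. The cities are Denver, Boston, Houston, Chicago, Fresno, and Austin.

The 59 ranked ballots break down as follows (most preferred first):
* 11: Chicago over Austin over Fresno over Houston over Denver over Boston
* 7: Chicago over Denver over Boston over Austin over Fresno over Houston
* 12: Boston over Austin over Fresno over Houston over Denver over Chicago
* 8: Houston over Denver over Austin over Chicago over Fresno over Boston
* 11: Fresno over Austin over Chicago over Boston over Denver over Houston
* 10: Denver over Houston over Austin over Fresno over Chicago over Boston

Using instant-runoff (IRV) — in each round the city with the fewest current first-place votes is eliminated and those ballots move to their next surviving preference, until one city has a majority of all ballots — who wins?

Round 1: Denver 10, Boston 12, Houston 8, Chicago 18, Fresno 11, Austin 0. Austin eliminated.
Round 2: Denver 10, Boston 12, Houston 8, Chicago 18, Fresno 11. Houston eliminated.
Round 3: Denver 18, Boston 12, Chicago 18, Fresno 11. Fresno eliminated.
Round 4: Denver 18, Boston 12, Chicago 29. Boston eliminated.
Round 5: Denver 30, Chicago 29. Denver has a majority (≥30).

Denver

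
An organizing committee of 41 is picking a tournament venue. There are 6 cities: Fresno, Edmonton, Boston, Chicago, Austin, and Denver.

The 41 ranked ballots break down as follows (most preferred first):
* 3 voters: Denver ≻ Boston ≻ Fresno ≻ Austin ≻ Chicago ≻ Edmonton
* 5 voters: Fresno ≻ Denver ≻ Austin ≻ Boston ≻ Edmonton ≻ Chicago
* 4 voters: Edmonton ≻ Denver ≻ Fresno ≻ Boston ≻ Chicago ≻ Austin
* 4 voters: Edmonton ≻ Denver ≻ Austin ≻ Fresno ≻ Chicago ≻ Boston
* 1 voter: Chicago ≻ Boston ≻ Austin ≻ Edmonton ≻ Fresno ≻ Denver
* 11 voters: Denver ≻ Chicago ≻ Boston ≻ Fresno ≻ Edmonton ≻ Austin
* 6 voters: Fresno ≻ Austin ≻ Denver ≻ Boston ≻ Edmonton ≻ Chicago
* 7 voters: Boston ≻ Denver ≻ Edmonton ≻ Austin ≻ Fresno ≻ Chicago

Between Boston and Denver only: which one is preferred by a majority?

Denver

Boston is ranked above Denver on 8 ballots; Denver above Boston on 33.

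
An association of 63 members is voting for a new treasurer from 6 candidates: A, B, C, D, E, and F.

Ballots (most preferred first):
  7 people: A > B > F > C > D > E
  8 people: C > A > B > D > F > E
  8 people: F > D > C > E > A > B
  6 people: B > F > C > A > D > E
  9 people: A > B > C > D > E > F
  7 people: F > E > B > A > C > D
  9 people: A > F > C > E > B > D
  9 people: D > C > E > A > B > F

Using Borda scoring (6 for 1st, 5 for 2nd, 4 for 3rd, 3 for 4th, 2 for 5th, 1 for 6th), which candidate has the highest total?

A

A: 7×6 + 8×5 + 8×2 + 6×3 + 9×6 + 7×3 + 9×6 + 9×3 = 272
B: 7×5 + 8×4 + 8×1 + 6×6 + 9×5 + 7×4 + 9×2 + 9×2 = 220
C: 7×3 + 8×6 + 8×4 + 6×4 + 9×4 + 7×2 + 9×4 + 9×5 = 256
D: 7×2 + 8×3 + 8×5 + 6×2 + 9×3 + 7×1 + 9×1 + 9×6 = 187
E: 7×1 + 8×1 + 8×3 + 6×1 + 9×2 + 7×5 + 9×3 + 9×4 = 161
F: 7×4 + 8×2 + 8×6 + 6×5 + 9×1 + 7×6 + 9×5 + 9×1 = 227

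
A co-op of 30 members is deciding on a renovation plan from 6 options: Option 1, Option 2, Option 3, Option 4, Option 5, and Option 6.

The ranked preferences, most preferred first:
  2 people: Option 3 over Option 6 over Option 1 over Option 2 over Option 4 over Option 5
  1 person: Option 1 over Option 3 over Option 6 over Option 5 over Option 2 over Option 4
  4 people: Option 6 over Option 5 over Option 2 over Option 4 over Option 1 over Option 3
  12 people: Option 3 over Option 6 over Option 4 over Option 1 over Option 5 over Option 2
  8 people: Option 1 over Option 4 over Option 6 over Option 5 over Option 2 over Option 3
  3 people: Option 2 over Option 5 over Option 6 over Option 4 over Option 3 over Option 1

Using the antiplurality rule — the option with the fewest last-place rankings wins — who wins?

Option 6

Last-place votes: Option 1 3, Option 2 12, Option 3 12, Option 4 1, Option 5 2, Option 6 0.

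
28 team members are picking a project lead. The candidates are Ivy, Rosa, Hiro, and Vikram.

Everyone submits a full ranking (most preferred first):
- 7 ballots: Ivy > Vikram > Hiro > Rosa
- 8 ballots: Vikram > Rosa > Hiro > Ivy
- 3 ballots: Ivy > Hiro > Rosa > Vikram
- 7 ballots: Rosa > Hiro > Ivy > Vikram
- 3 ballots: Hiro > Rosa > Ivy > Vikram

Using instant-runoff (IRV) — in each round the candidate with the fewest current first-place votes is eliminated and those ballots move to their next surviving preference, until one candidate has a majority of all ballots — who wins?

Rosa

Round 1: Ivy 10, Rosa 7, Hiro 3, Vikram 8. Hiro eliminated.
Round 2: Ivy 10, Rosa 10, Vikram 8. Vikram eliminated.
Round 3: Ivy 10, Rosa 18. Rosa has a majority (≥15).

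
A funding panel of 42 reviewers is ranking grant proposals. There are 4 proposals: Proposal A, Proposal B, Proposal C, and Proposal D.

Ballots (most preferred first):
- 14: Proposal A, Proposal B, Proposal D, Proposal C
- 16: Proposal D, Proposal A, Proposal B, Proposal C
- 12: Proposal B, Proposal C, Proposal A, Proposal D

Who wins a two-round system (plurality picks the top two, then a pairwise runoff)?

Proposal A

Round 1 first-place votes: Proposal A 14, Proposal B 12, Proposal C 0, Proposal D 16. Proposal D and Proposal A advance.
Runoff: Proposal D is ranked above Proposal A on 16 ballots, Proposal A above Proposal D on 26.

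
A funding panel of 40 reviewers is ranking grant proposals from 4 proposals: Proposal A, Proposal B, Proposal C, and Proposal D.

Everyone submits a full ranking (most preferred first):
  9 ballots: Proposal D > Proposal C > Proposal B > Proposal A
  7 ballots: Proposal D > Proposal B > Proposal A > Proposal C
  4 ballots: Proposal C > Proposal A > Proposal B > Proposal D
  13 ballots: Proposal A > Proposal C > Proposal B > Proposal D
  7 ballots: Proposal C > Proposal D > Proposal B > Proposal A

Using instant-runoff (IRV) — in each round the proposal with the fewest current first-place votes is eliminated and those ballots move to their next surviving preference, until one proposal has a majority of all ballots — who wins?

Round 1: Proposal A 13, Proposal B 0, Proposal C 11, Proposal D 16. Proposal B eliminated.
Round 2: Proposal A 13, Proposal C 11, Proposal D 16. Proposal C eliminated.
Round 3: Proposal A 17, Proposal D 23. Proposal D has a majority (≥21).

Proposal D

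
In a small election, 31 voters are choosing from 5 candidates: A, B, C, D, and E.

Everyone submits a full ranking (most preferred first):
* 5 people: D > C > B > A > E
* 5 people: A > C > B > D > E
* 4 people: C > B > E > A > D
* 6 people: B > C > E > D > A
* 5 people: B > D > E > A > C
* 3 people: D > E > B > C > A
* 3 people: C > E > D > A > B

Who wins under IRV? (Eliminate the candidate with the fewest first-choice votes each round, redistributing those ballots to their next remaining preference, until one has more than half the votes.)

C

Round 1: A 5, B 11, C 7, D 8, E 0. E eliminated.
Round 2: A 5, B 11, C 7, D 8. A eliminated.
Round 3: B 11, C 12, D 8. D eliminated.
Round 4: B 14, C 17. C has a majority (≥16).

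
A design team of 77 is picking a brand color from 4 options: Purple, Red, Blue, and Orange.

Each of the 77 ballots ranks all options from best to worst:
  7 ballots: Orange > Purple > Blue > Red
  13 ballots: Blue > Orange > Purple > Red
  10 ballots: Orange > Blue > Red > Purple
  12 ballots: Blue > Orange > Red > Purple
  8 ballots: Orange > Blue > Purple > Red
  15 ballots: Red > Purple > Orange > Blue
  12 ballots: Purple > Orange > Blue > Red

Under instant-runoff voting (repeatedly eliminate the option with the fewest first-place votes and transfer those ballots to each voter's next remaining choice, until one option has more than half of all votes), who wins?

Round 1: Purple 12, Red 15, Blue 25, Orange 25. Purple eliminated.
Round 2: Red 15, Blue 25, Orange 37. Red eliminated.
Round 3: Blue 25, Orange 52. Orange has a majority (≥39).

Orange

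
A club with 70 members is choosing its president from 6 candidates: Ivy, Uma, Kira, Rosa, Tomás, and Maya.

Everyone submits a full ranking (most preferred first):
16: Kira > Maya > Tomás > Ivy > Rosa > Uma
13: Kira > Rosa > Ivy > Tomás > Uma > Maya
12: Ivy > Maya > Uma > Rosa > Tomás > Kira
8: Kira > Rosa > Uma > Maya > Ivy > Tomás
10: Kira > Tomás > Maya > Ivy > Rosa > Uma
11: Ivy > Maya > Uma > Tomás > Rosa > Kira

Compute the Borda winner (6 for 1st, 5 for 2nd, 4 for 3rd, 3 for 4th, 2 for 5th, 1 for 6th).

Kira

Ivy: 16×3 + 13×4 + 12×6 + 8×2 + 10×3 + 11×6 = 284
Uma: 16×1 + 13×2 + 12×4 + 8×4 + 10×1 + 11×4 = 176
Kira: 16×6 + 13×6 + 12×1 + 8×6 + 10×6 + 11×1 = 305
Rosa: 16×2 + 13×5 + 12×3 + 8×5 + 10×2 + 11×2 = 215
Tomás: 16×4 + 13×3 + 12×2 + 8×1 + 10×5 + 11×3 = 218
Maya: 16×5 + 13×1 + 12×5 + 8×3 + 10×4 + 11×5 = 272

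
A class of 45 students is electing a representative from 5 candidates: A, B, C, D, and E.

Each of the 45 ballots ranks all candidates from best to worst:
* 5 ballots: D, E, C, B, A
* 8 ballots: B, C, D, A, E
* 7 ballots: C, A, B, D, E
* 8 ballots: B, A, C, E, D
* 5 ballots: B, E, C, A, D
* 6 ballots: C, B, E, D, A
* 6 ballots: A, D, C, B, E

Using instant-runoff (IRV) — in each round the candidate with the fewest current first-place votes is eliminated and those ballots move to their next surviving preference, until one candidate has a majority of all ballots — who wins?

Round 1: A 6, B 21, C 13, D 5, E 0. E eliminated.
Round 2: A 6, B 21, C 13, D 5. D eliminated.
Round 3: A 6, B 21, C 18. A eliminated.
Round 4: B 21, C 24. C has a majority (≥23).

C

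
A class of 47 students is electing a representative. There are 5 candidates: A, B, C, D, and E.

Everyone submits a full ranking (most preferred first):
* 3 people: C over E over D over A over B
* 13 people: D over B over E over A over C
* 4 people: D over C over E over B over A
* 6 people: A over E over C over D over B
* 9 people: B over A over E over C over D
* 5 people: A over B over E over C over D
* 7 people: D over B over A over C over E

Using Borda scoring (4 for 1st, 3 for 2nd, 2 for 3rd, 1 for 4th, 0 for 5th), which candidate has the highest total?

A: 3×1 + 13×1 + 4×0 + 6×4 + 9×3 + 5×4 + 7×2 = 101
B: 3×0 + 13×3 + 4×1 + 6×0 + 9×4 + 5×3 + 7×3 = 115
C: 3×4 + 13×0 + 4×3 + 6×2 + 9×1 + 5×1 + 7×1 = 57
D: 3×2 + 13×4 + 4×4 + 6×1 + 9×0 + 5×0 + 7×4 = 108
E: 3×3 + 13×2 + 4×2 + 6×3 + 9×2 + 5×2 + 7×0 = 89

B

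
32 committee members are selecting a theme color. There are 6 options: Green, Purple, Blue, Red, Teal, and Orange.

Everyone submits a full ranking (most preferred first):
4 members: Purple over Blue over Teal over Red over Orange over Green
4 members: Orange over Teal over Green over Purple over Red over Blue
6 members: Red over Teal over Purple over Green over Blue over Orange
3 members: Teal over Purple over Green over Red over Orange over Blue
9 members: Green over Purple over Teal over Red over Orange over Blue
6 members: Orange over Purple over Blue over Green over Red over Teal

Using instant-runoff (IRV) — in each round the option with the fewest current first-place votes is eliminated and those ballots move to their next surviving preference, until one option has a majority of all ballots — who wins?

Round 1: Green 9, Purple 4, Blue 0, Red 6, Teal 3, Orange 10. Blue eliminated.
Round 2: Green 9, Purple 4, Red 6, Teal 3, Orange 10. Teal eliminated.
Round 3: Green 9, Purple 7, Red 6, Orange 10. Red eliminated.
Round 4: Green 9, Purple 13, Orange 10. Green eliminated.
Round 5: Purple 22, Orange 10. Purple has a majority (≥17).

Purple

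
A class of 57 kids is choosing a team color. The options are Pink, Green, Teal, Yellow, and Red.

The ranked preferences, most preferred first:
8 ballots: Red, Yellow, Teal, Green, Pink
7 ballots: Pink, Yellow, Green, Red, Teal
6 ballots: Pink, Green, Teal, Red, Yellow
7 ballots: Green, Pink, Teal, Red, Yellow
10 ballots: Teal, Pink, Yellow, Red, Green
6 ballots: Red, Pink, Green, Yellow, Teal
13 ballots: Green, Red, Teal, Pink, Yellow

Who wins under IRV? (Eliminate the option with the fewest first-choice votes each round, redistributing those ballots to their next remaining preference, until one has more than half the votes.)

Round 1: Pink 13, Green 20, Teal 10, Yellow 0, Red 14. Yellow eliminated.
Round 2: Pink 13, Green 20, Teal 10, Red 14. Teal eliminated.
Round 3: Pink 23, Green 20, Red 14. Red eliminated.
Round 4: Pink 29, Green 28. Pink has a majority (≥29).

Pink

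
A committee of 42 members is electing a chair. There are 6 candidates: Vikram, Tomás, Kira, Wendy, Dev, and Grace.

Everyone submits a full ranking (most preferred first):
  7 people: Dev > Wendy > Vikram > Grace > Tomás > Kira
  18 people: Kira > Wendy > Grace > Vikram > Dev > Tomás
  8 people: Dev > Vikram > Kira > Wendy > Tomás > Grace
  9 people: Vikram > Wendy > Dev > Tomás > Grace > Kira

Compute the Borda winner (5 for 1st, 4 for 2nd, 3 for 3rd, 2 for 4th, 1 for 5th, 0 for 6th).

Vikram: 7×3 + 18×2 + 8×4 + 9×5 = 134
Tomás: 7×1 + 18×0 + 8×1 + 9×2 = 33
Kira: 7×0 + 18×5 + 8×3 + 9×0 = 114
Wendy: 7×4 + 18×4 + 8×2 + 9×4 = 152
Dev: 7×5 + 18×1 + 8×5 + 9×3 = 120
Grace: 7×2 + 18×3 + 8×0 + 9×1 = 77

Wendy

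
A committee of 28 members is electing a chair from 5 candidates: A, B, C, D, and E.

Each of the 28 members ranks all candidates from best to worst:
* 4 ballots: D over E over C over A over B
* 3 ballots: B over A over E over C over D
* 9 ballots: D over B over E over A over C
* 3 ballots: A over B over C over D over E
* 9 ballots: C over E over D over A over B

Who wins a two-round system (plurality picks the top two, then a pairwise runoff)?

Round 1 first-place votes: A 3, B 3, C 9, D 13, E 0. D and C advance.
Runoff: D is ranked above C on 13 ballots, C above D on 15.

C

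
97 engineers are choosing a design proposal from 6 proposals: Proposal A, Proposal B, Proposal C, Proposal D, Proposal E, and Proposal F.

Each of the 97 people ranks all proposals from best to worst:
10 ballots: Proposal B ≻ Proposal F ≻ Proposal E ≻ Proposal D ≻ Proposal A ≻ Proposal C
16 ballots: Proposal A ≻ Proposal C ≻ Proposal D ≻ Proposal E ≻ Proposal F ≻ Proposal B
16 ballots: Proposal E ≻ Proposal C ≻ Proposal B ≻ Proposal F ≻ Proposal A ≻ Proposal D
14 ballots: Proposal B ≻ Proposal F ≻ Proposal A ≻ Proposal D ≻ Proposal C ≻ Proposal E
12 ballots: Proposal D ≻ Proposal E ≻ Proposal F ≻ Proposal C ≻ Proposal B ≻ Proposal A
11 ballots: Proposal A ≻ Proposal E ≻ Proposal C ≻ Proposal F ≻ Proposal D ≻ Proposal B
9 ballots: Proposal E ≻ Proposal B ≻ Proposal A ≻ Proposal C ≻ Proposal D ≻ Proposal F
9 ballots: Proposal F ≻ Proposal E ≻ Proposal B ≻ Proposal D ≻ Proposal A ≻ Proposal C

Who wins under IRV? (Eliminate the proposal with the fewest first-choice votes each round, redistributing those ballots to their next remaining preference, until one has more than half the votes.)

Proposal E

Round 1: Proposal A 27, Proposal B 24, Proposal C 0, Proposal D 12, Proposal E 25, Proposal F 9. Proposal C eliminated.
Round 2: Proposal A 27, Proposal B 24, Proposal D 12, Proposal E 25, Proposal F 9. Proposal F eliminated.
Round 3: Proposal A 27, Proposal B 24, Proposal D 12, Proposal E 34. Proposal D eliminated.
Round 4: Proposal A 27, Proposal B 24, Proposal E 46. Proposal B eliminated.
Round 5: Proposal A 41, Proposal E 56. Proposal E has a majority (≥49).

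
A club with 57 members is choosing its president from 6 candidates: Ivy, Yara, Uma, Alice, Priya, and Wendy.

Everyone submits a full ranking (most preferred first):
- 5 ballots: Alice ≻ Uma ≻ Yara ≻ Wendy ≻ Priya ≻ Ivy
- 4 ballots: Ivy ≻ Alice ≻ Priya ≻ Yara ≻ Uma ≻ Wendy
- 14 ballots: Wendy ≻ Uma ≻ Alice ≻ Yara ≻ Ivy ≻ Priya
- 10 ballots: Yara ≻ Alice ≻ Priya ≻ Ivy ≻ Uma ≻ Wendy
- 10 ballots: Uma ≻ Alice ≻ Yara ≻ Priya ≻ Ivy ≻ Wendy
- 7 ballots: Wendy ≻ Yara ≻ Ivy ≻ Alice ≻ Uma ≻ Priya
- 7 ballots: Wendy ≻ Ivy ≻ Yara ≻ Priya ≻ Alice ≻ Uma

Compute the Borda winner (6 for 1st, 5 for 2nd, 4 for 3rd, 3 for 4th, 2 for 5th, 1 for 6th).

Ivy: 5×1 + 4×6 + 14×2 + 10×3 + 10×2 + 7×4 + 7×5 = 170
Yara: 5×4 + 4×3 + 14×3 + 10×6 + 10×4 + 7×5 + 7×4 = 237
Uma: 5×5 + 4×2 + 14×5 + 10×2 + 10×6 + 7×2 + 7×1 = 204
Alice: 5×6 + 4×5 + 14×4 + 10×5 + 10×5 + 7×3 + 7×2 = 241
Priya: 5×2 + 4×4 + 14×1 + 10×4 + 10×3 + 7×1 + 7×3 = 138
Wendy: 5×3 + 4×1 + 14×6 + 10×1 + 10×1 + 7×6 + 7×6 = 207

Alice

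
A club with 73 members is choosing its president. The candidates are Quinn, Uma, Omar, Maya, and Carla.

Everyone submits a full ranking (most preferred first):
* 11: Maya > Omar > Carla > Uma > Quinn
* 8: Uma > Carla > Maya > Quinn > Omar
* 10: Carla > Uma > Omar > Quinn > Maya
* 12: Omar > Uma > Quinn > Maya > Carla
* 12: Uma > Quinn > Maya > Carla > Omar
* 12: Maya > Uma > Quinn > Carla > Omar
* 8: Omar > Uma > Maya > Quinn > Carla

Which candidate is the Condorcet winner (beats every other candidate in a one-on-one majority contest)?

Uma

Uma vs Quinn: 73–0
Uma vs Omar: 42–31
Uma vs Maya: 50–23
Uma vs Carla: 52–21
Uma beats every other candidate.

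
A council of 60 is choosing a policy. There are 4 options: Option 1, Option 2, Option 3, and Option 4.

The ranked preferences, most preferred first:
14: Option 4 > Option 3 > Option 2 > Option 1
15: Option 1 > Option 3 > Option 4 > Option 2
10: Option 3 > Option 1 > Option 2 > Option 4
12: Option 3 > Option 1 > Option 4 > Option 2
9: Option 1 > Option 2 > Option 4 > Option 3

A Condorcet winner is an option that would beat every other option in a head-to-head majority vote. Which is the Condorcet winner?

Option 3 vs Option 1: 36–24
Option 3 vs Option 2: 51–9
Option 3 vs Option 4: 37–23
Option 3 beats every other option.

Option 3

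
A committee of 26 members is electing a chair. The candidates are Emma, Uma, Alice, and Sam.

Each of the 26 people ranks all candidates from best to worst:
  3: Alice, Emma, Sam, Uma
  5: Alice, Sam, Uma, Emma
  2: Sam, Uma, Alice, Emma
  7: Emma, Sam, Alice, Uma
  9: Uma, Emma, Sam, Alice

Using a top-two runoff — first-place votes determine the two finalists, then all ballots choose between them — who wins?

Alice

Round 1 first-place votes: Emma 7, Uma 9, Alice 8, Sam 2. Uma and Alice advance.
Runoff: Uma is ranked above Alice on 11 ballots, Alice above Uma on 15.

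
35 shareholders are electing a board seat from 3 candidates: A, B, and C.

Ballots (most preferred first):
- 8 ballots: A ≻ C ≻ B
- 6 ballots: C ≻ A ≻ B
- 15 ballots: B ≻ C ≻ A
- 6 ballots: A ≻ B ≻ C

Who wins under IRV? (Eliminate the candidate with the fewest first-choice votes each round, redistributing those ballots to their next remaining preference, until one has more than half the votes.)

A

Round 1: A 14, B 15, C 6. C eliminated.
Round 2: A 20, B 15. A has a majority (≥18).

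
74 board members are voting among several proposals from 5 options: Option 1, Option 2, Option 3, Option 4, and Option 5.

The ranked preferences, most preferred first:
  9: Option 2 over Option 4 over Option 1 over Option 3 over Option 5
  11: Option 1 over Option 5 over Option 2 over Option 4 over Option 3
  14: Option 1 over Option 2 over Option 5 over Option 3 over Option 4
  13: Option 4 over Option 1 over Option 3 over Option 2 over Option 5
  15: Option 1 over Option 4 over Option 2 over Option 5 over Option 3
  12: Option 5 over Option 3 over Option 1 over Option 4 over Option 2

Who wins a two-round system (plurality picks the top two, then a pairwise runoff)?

Option 1

Round 1 first-place votes: Option 1 40, Option 2 9, Option 3 0, Option 4 13, Option 5 12. Option 1 and Option 4 advance.
Runoff: Option 1 is ranked above Option 4 on 52 ballots, Option 4 above Option 1 on 22.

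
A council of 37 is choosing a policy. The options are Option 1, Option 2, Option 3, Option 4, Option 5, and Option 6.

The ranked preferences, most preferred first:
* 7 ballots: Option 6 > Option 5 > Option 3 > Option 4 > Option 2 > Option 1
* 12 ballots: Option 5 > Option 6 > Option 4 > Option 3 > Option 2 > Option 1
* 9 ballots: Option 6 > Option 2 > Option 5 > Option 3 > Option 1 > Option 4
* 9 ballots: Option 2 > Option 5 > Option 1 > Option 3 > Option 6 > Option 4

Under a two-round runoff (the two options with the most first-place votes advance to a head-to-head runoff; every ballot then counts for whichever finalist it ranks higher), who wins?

Round 1 first-place votes: Option 1 0, Option 2 9, Option 3 0, Option 4 0, Option 5 12, Option 6 16. Option 6 and Option 5 advance.
Runoff: Option 6 is ranked above Option 5 on 16 ballots, Option 5 above Option 6 on 21.

Option 5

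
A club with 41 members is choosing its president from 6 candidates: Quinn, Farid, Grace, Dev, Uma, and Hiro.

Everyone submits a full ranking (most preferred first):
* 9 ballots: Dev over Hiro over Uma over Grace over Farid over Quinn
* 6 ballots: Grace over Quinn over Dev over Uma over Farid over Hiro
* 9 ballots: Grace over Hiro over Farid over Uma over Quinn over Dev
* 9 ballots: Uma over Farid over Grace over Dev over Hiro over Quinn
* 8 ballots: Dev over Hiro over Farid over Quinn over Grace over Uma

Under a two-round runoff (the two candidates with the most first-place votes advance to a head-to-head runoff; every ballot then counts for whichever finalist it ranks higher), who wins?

Grace

Round 1 first-place votes: Quinn 0, Farid 0, Grace 15, Dev 17, Uma 9, Hiro 0. Dev and Grace advance.
Runoff: Dev is ranked above Grace on 17 ballots, Grace above Dev on 24.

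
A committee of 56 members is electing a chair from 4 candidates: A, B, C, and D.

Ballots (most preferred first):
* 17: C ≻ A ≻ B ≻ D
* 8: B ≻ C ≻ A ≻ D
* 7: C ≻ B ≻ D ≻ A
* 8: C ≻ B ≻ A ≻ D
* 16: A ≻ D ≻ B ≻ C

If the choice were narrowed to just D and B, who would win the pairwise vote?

D is ranked above B on 16 ballots; B above D on 40.

B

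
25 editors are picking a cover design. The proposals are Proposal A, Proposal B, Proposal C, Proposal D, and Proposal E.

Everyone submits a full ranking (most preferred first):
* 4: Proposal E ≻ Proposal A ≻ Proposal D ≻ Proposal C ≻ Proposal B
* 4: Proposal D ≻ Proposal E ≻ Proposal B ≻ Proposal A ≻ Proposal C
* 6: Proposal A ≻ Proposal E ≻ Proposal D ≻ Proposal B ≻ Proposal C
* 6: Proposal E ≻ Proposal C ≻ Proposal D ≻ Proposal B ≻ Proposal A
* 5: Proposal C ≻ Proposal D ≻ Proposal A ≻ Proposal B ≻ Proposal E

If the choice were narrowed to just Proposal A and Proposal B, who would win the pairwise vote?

Proposal A is ranked above Proposal B on 15 ballots; Proposal B above Proposal A on 10.

Proposal A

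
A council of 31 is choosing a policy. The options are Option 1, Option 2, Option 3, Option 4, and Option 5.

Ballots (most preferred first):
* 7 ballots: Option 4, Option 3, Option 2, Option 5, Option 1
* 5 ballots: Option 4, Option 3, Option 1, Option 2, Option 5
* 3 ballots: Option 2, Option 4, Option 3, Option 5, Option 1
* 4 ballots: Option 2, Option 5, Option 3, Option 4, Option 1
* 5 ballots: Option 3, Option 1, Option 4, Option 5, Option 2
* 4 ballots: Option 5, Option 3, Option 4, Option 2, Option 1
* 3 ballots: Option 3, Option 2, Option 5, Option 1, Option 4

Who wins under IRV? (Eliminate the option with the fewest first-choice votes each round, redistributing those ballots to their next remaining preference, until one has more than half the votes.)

Option 3

Round 1: Option 1 0, Option 2 7, Option 3 8, Option 4 12, Option 5 4. Option 1 eliminated.
Round 2: Option 2 7, Option 3 8, Option 4 12, Option 5 4. Option 5 eliminated.
Round 3: Option 2 7, Option 3 12, Option 4 12. Option 2 eliminated.
Round 4: Option 3 16, Option 4 15. Option 3 has a majority (≥16).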